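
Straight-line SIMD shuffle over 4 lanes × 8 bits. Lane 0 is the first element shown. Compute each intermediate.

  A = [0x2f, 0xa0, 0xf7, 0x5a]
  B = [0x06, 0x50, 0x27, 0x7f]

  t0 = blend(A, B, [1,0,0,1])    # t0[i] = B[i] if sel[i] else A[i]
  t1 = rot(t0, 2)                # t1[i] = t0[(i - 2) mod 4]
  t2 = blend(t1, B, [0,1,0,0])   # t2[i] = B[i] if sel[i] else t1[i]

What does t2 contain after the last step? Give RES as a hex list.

RES = [0xf7, 0x50, 0x06, 0xa0]

t0 = [0x06, 0xa0, 0xf7, 0x7f]
t1 = [0xf7, 0x7f, 0x06, 0xa0]
t2 = [0xf7, 0x50, 0x06, 0xa0]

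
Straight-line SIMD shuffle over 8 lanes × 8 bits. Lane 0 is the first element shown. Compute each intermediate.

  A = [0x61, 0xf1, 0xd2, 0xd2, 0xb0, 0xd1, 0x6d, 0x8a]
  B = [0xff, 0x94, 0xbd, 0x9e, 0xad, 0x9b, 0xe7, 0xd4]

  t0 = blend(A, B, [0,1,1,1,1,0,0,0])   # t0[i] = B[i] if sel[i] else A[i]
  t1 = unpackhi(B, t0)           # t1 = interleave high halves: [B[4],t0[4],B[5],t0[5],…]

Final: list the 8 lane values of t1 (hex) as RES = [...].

RES = [ 0xad  0xad  0x9b  0xd1  0xe7  0x6d  0xd4  0x8a ]

→ t0 |61|94|bd|9e|ad|d1|6d|8a|
→ t1 |ad|ad|9b|d1|e7|6d|d4|8a|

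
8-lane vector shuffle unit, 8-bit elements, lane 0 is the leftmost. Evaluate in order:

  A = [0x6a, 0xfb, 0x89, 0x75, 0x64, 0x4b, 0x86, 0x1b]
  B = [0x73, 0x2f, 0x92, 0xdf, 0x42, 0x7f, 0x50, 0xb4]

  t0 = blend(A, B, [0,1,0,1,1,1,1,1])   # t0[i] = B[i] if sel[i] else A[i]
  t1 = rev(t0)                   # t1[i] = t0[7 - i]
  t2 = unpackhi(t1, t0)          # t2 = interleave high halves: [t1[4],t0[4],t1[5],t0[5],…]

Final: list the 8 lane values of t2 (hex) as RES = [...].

RES = [0xdf, 0x42, 0x89, 0x7f, 0x2f, 0x50, 0x6a, 0xb4]

t0 = [0x6a, 0x2f, 0x89, 0xdf, 0x42, 0x7f, 0x50, 0xb4]
t1 = [0xb4, 0x50, 0x7f, 0x42, 0xdf, 0x89, 0x2f, 0x6a]
t2 = [0xdf, 0x42, 0x89, 0x7f, 0x2f, 0x50, 0x6a, 0xb4]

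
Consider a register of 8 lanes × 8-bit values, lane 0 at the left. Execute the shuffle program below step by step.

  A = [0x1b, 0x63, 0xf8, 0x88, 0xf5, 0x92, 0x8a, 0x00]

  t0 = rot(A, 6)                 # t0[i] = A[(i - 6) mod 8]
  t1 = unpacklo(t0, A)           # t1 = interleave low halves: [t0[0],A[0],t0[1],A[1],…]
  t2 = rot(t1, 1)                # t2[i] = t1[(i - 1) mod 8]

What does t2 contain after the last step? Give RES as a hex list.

t0 = [0xf8, 0x88, 0xf5, 0x92, 0x8a, 0x00, 0x1b, 0x63]
t1 = [0xf8, 0x1b, 0x88, 0x63, 0xf5, 0xf8, 0x92, 0x88]
t2 = [0x88, 0xf8, 0x1b, 0x88, 0x63, 0xf5, 0xf8, 0x92]

RES = [0x88, 0xf8, 0x1b, 0x88, 0x63, 0xf5, 0xf8, 0x92]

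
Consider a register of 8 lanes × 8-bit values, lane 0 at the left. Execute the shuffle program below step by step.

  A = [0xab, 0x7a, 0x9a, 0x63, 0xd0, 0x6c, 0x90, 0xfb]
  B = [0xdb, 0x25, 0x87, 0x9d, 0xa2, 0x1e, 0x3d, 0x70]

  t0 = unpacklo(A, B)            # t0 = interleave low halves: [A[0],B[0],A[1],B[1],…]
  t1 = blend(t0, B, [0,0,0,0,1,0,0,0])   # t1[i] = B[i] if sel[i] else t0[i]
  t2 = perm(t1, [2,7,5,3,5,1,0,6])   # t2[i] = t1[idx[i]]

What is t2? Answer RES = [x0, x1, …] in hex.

t0 = [0xab, 0xdb, 0x7a, 0x25, 0x9a, 0x87, 0x63, 0x9d]
t1 = [0xab, 0xdb, 0x7a, 0x25, 0xa2, 0x87, 0x63, 0x9d]
t2 = [0x7a, 0x9d, 0x87, 0x25, 0x87, 0xdb, 0xab, 0x63]

RES = [ 0x7a  0x9d  0x87  0x25  0x87  0xdb  0xab  0x63 ]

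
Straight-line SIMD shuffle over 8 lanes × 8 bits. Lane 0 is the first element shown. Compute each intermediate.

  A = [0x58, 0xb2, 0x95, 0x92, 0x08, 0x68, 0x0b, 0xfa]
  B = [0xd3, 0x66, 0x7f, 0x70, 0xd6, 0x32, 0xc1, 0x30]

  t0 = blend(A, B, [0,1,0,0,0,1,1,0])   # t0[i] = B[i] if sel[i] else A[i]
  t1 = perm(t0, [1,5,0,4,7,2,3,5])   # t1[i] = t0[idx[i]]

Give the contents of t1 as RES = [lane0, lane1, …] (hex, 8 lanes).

RES = [ 0x66  0x32  0x58  0x08  0xfa  0x95  0x92  0x32 ]

t0 = [0x58, 0x66, 0x95, 0x92, 0x08, 0x32, 0xc1, 0xfa]
t1 = [0x66, 0x32, 0x58, 0x08, 0xfa, 0x95, 0x92, 0x32]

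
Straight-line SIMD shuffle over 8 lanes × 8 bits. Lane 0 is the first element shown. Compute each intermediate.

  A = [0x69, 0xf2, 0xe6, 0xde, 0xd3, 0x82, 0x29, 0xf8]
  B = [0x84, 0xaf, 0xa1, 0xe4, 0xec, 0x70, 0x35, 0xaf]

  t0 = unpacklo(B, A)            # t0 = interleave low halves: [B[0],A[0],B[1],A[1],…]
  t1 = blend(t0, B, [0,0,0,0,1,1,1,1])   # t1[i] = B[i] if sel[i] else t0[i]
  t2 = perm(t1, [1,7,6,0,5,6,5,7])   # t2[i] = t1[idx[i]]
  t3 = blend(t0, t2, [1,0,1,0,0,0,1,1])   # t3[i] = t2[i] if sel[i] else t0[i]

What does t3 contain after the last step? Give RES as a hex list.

t0 = [0x84, 0x69, 0xaf, 0xf2, 0xa1, 0xe6, 0xe4, 0xde]
t1 = [0x84, 0x69, 0xaf, 0xf2, 0xec, 0x70, 0x35, 0xaf]
t2 = [0x69, 0xaf, 0x35, 0x84, 0x70, 0x35, 0x70, 0xaf]
t3 = [0x69, 0x69, 0x35, 0xf2, 0xa1, 0xe6, 0x70, 0xaf]

RES = [0x69, 0x69, 0x35, 0xf2, 0xa1, 0xe6, 0x70, 0xaf]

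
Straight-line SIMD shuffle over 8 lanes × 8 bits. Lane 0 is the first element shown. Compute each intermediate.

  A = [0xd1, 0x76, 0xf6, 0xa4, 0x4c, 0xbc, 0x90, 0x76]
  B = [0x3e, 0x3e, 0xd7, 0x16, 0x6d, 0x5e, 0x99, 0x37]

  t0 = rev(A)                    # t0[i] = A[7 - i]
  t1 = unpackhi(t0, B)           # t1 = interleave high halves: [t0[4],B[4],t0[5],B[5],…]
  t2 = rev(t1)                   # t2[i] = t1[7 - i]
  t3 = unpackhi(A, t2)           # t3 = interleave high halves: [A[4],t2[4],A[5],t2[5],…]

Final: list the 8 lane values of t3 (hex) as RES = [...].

RES = [0x4c, 0x5e, 0xbc, 0xf6, 0x90, 0x6d, 0x76, 0xa4]

→ t0 |76|90|bc|4c|a4|f6|76|d1|
→ t1 |a4|6d|f6|5e|76|99|d1|37|
→ t2 |37|d1|99|76|5e|f6|6d|a4|
→ t3 |4c|5e|bc|f6|90|6d|76|a4|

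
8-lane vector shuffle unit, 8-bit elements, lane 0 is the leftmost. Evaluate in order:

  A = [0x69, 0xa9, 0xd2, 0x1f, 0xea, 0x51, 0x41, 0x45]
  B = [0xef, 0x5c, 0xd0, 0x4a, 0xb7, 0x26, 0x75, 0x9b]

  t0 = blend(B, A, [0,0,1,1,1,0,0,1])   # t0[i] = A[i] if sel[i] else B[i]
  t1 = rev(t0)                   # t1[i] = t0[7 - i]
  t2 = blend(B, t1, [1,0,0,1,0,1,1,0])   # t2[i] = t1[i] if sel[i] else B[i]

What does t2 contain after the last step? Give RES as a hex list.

t0 = [0xef, 0x5c, 0xd2, 0x1f, 0xea, 0x26, 0x75, 0x45]
t1 = [0x45, 0x75, 0x26, 0xea, 0x1f, 0xd2, 0x5c, 0xef]
t2 = [0x45, 0x5c, 0xd0, 0xea, 0xb7, 0xd2, 0x5c, 0x9b]

RES = [ 0x45  0x5c  0xd0  0xea  0xb7  0xd2  0x5c  0x9b ]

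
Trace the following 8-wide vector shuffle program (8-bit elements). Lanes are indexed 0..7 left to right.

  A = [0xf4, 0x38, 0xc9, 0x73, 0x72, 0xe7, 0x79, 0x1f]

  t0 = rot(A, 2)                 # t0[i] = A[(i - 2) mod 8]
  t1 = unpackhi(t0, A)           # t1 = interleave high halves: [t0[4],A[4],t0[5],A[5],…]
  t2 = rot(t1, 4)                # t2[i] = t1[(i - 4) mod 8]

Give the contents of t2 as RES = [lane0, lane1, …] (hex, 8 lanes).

t0 = [0x79, 0x1f, 0xf4, 0x38, 0xc9, 0x73, 0x72, 0xe7]
t1 = [0xc9, 0x72, 0x73, 0xe7, 0x72, 0x79, 0xe7, 0x1f]
t2 = [0x72, 0x79, 0xe7, 0x1f, 0xc9, 0x72, 0x73, 0xe7]

RES = [0x72, 0x79, 0xe7, 0x1f, 0xc9, 0x72, 0x73, 0xe7]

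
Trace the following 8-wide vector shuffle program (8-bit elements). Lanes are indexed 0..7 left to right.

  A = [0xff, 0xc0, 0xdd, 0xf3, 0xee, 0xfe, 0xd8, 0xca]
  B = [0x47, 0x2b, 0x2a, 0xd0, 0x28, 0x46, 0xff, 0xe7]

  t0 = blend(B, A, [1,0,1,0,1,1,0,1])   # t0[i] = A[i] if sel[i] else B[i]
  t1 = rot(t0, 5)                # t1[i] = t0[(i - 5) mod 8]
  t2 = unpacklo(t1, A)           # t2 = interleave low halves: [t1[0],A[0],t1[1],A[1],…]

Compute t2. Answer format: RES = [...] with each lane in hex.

RES = [ 0xd0  0xff  0xee  0xc0  0xfe  0xdd  0xff  0xf3 ]

t0 = [0xff, 0x2b, 0xdd, 0xd0, 0xee, 0xfe, 0xff, 0xca]
t1 = [0xd0, 0xee, 0xfe, 0xff, 0xca, 0xff, 0x2b, 0xdd]
t2 = [0xd0, 0xff, 0xee, 0xc0, 0xfe, 0xdd, 0xff, 0xf3]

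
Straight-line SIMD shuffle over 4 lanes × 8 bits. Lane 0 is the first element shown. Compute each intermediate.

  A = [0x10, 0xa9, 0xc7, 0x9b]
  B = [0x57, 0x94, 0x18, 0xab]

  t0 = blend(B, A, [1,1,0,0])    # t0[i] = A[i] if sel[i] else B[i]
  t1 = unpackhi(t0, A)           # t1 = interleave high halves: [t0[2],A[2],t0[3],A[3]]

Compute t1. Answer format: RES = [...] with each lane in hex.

t0 = [0x10, 0xa9, 0x18, 0xab]
t1 = [0x18, 0xc7, 0xab, 0x9b]

RES = [ 0x18  0xc7  0xab  0x9b ]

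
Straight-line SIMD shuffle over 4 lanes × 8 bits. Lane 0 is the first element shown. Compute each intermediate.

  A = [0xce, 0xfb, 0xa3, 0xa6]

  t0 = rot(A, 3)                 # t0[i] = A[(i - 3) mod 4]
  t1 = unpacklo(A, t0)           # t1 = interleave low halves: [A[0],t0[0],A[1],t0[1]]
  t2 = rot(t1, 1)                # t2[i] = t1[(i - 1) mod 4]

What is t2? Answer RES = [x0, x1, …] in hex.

RES = [0xa3, 0xce, 0xfb, 0xfb]

  t0: fb a3 a6 ce
  t1: ce fb fb a3
  t2: a3 ce fb fb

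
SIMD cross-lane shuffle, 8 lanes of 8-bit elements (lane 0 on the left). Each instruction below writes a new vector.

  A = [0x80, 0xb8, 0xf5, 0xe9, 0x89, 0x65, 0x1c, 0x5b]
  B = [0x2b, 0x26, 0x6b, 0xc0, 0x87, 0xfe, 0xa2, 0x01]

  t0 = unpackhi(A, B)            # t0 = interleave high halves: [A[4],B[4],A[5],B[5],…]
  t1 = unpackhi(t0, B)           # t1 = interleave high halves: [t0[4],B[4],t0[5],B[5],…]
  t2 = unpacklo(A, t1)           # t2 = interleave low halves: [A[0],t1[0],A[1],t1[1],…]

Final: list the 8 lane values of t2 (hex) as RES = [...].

  t0: 89 87 65 fe 1c a2 5b 01
  t1: 1c 87 a2 fe 5b a2 01 01
  t2: 80 1c b8 87 f5 a2 e9 fe

RES = [ 0x80  0x1c  0xb8  0x87  0xf5  0xa2  0xe9  0xfe ]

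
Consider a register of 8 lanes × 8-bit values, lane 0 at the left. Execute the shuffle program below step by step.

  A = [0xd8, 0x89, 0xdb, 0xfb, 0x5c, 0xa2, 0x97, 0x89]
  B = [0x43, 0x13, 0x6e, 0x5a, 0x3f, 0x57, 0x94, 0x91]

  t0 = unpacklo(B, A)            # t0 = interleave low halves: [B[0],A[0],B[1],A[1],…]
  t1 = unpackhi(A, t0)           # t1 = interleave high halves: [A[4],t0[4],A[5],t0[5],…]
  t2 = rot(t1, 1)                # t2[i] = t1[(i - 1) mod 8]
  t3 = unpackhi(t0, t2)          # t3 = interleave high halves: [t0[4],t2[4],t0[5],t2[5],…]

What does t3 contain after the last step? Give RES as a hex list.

RES = [0x6e, 0xdb, 0xdb, 0x97, 0x5a, 0x5a, 0xfb, 0x89]

→ t0 |43|d8|13|89|6e|db|5a|fb|
→ t1 |5c|6e|a2|db|97|5a|89|fb|
→ t2 |fb|5c|6e|a2|db|97|5a|89|
→ t3 |6e|db|db|97|5a|5a|fb|89|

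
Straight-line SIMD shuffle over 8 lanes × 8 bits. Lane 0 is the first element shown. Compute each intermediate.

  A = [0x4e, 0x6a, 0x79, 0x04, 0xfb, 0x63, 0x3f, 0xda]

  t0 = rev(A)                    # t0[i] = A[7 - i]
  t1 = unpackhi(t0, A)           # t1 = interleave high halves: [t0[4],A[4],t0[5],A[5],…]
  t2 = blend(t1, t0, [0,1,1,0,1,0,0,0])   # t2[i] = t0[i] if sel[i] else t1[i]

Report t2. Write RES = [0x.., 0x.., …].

  t0: da 3f 63 fb 04 79 6a 4e
  t1: 04 fb 79 63 6a 3f 4e da
  t2: 04 3f 63 63 04 3f 4e da

RES = [ 0x04  0x3f  0x63  0x63  0x04  0x3f  0x4e  0xda ]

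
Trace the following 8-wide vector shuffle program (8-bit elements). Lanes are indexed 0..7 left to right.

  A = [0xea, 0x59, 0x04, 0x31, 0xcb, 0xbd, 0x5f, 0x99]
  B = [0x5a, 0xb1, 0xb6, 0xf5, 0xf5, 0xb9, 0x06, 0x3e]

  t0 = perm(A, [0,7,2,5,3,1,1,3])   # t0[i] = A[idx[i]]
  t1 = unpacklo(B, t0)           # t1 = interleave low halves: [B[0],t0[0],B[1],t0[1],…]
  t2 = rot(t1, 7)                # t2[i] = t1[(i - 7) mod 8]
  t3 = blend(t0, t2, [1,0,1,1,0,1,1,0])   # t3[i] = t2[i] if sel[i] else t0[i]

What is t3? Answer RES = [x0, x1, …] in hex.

  t0: ea 99 04 bd 31 59 59 31
  t1: 5a ea b1 99 b6 04 f5 bd
  t2: ea b1 99 b6 04 f5 bd 5a
  t3: ea 99 99 b6 31 f5 bd 31

RES = [ 0xea  0x99  0x99  0xb6  0x31  0xf5  0xbd  0x31 ]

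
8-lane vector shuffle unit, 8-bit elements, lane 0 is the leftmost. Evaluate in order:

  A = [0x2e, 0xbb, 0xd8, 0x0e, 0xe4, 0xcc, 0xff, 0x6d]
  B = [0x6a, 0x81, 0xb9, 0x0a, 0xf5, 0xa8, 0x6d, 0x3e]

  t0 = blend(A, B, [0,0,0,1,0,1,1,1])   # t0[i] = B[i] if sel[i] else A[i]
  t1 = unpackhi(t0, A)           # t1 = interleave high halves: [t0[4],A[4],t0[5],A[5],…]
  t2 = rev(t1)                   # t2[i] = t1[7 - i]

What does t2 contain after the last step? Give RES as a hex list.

  t0: 2e bb d8 0a e4 a8 6d 3e
  t1: e4 e4 a8 cc 6d ff 3e 6d
  t2: 6d 3e ff 6d cc a8 e4 e4

RES = [0x6d, 0x3e, 0xff, 0x6d, 0xcc, 0xa8, 0xe4, 0xe4]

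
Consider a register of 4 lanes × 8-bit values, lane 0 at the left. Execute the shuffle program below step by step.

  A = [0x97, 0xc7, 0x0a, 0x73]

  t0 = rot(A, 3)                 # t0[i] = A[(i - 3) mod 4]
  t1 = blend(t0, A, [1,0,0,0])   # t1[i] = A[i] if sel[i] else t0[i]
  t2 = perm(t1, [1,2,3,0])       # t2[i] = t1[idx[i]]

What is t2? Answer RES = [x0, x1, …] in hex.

RES = [0x0a, 0x73, 0x97, 0x97]

→ t0 |c7|0a|73|97|
→ t1 |97|0a|73|97|
→ t2 |0a|73|97|97|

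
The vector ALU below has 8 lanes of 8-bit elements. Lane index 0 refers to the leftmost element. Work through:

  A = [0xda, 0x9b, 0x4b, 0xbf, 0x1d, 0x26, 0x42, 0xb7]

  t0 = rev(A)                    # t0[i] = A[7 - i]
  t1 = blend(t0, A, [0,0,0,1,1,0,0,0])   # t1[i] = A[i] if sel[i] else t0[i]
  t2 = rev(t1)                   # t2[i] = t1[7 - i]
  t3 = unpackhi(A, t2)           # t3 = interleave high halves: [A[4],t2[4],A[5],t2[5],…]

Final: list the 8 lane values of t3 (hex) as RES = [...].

RES = [0x1d, 0xbf, 0x26, 0x26, 0x42, 0x42, 0xb7, 0xb7]

t0 = [0xb7, 0x42, 0x26, 0x1d, 0xbf, 0x4b, 0x9b, 0xda]
t1 = [0xb7, 0x42, 0x26, 0xbf, 0x1d, 0x4b, 0x9b, 0xda]
t2 = [0xda, 0x9b, 0x4b, 0x1d, 0xbf, 0x26, 0x42, 0xb7]
t3 = [0x1d, 0xbf, 0x26, 0x26, 0x42, 0x42, 0xb7, 0xb7]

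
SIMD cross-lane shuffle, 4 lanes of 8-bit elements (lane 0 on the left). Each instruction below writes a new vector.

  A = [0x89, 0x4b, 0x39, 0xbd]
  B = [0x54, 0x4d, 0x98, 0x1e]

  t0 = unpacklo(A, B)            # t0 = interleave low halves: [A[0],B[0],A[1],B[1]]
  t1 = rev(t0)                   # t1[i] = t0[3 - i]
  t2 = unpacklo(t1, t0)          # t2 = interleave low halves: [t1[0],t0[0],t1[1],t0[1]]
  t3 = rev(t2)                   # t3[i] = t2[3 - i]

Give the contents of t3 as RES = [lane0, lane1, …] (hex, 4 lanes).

RES = [ 0x54  0x4b  0x89  0x4d ]

  t0: 89 54 4b 4d
  t1: 4d 4b 54 89
  t2: 4d 89 4b 54
  t3: 54 4b 89 4d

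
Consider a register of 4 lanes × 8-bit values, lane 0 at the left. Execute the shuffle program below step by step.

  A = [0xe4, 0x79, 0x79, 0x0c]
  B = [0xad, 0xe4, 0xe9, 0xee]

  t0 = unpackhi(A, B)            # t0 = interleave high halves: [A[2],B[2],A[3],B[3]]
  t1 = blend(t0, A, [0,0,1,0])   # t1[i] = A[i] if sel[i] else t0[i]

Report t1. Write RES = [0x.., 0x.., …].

RES = [0x79, 0xe9, 0x79, 0xee]

t0 = [0x79, 0xe9, 0x0c, 0xee]
t1 = [0x79, 0xe9, 0x79, 0xee]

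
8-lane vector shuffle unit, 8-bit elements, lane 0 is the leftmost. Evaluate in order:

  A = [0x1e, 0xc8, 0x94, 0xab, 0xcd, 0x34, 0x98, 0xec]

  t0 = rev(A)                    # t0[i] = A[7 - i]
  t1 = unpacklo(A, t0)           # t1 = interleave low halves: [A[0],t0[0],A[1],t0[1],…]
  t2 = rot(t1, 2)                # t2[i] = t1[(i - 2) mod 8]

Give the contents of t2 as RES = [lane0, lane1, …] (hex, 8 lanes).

RES = [0xab, 0xcd, 0x1e, 0xec, 0xc8, 0x98, 0x94, 0x34]

  t0: ec 98 34 cd ab 94 c8 1e
  t1: 1e ec c8 98 94 34 ab cd
  t2: ab cd 1e ec c8 98 94 34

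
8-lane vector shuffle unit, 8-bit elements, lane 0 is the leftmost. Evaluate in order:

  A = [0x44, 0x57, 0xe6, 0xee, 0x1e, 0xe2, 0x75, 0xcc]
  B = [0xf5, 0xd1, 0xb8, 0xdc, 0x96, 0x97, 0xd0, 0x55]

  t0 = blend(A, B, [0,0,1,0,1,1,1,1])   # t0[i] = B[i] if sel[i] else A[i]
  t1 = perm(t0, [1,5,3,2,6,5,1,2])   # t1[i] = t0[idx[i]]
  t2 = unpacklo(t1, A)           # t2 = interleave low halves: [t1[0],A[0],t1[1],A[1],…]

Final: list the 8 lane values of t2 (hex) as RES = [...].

  t0: 44 57 b8 ee 96 97 d0 55
  t1: 57 97 ee b8 d0 97 57 b8
  t2: 57 44 97 57 ee e6 b8 ee

RES = [ 0x57  0x44  0x97  0x57  0xee  0xe6  0xb8  0xee ]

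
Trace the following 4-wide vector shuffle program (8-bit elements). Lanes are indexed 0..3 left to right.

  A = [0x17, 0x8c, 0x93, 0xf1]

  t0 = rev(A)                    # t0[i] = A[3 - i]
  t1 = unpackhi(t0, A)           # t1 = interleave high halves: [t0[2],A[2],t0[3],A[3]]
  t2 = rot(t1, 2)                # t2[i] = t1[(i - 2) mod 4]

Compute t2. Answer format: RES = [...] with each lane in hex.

RES = [0x17, 0xf1, 0x8c, 0x93]

  t0: f1 93 8c 17
  t1: 8c 93 17 f1
  t2: 17 f1 8c 93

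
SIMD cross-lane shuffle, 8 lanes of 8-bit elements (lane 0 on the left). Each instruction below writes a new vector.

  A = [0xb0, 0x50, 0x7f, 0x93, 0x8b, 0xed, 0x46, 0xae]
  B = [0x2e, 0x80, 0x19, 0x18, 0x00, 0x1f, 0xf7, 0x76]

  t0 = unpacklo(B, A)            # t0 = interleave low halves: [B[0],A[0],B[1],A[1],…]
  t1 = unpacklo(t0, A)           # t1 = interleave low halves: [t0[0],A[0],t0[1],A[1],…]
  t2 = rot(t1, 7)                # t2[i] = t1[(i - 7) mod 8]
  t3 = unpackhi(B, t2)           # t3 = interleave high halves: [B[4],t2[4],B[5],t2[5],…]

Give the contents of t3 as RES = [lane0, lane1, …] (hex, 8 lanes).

RES = [ 0x00  0x7f  0x1f  0x50  0xf7  0x93  0x76  0x2e ]

→ t0 |2e|b0|80|50|19|7f|18|93|
→ t1 |2e|b0|b0|50|80|7f|50|93|
→ t2 |b0|b0|50|80|7f|50|93|2e|
→ t3 |00|7f|1f|50|f7|93|76|2e|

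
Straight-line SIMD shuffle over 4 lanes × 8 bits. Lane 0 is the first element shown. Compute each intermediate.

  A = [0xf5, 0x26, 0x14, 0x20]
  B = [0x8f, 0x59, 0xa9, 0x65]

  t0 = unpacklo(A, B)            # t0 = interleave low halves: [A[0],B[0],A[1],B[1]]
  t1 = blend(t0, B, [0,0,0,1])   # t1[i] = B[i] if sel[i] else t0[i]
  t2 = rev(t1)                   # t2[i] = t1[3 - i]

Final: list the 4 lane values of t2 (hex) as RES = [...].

t0 = [0xf5, 0x8f, 0x26, 0x59]
t1 = [0xf5, 0x8f, 0x26, 0x65]
t2 = [0x65, 0x26, 0x8f, 0xf5]

RES = [ 0x65  0x26  0x8f  0xf5 ]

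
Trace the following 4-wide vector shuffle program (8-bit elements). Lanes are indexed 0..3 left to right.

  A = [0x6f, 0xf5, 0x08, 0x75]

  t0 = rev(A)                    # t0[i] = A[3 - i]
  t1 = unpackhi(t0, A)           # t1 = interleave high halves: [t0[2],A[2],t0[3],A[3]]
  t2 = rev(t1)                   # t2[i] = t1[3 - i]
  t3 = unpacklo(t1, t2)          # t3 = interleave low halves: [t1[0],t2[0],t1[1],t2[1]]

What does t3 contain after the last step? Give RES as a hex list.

t0 = [0x75, 0x08, 0xf5, 0x6f]
t1 = [0xf5, 0x08, 0x6f, 0x75]
t2 = [0x75, 0x6f, 0x08, 0xf5]
t3 = [0xf5, 0x75, 0x08, 0x6f]

RES = [0xf5, 0x75, 0x08, 0x6f]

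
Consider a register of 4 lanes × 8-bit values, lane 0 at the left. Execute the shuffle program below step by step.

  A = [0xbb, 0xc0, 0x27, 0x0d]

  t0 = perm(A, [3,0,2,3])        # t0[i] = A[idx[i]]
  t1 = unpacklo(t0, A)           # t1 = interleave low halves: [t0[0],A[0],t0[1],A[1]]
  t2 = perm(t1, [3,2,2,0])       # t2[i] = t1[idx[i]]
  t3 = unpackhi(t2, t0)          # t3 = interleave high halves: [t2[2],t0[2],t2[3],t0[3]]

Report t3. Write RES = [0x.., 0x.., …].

t0 = [0x0d, 0xbb, 0x27, 0x0d]
t1 = [0x0d, 0xbb, 0xbb, 0xc0]
t2 = [0xc0, 0xbb, 0xbb, 0x0d]
t3 = [0xbb, 0x27, 0x0d, 0x0d]

RES = [ 0xbb  0x27  0x0d  0x0d ]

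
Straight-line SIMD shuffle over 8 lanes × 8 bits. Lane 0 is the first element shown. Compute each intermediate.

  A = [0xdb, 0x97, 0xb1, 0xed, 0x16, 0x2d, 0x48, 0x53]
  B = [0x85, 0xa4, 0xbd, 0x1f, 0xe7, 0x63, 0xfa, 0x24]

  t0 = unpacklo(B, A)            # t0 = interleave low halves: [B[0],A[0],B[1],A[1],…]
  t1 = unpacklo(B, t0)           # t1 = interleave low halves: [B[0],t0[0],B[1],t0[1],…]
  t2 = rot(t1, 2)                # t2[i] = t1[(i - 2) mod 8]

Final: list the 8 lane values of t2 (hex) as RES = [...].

RES = [0x1f, 0x97, 0x85, 0x85, 0xa4, 0xdb, 0xbd, 0xa4]

→ t0 |85|db|a4|97|bd|b1|1f|ed|
→ t1 |85|85|a4|db|bd|a4|1f|97|
→ t2 |1f|97|85|85|a4|db|bd|a4|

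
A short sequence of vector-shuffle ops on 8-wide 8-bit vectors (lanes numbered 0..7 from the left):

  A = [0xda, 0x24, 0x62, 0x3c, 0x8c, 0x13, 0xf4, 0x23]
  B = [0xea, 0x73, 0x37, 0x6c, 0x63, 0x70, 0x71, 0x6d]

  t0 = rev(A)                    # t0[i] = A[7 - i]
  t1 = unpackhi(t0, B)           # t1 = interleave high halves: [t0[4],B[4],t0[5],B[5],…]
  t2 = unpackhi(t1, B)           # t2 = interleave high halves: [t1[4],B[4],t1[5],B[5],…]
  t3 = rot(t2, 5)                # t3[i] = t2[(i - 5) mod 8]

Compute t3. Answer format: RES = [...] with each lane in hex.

RES = [0x70, 0xda, 0x71, 0x6d, 0x6d, 0x24, 0x63, 0x71]

  t0: 23 f4 13 8c 3c 62 24 da
  t1: 3c 63 62 70 24 71 da 6d
  t2: 24 63 71 70 da 71 6d 6d
  t3: 70 da 71 6d 6d 24 63 71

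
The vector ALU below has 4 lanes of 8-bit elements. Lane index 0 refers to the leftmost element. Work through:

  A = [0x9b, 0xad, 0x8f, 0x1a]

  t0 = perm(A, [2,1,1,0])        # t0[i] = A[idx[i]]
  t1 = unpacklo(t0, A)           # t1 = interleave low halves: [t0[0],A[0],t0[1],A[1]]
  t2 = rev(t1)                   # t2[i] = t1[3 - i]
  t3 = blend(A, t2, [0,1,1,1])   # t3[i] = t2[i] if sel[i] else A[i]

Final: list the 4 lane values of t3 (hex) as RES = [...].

RES = [0x9b, 0xad, 0x9b, 0x8f]

  t0: 8f ad ad 9b
  t1: 8f 9b ad ad
  t2: ad ad 9b 8f
  t3: 9b ad 9b 8f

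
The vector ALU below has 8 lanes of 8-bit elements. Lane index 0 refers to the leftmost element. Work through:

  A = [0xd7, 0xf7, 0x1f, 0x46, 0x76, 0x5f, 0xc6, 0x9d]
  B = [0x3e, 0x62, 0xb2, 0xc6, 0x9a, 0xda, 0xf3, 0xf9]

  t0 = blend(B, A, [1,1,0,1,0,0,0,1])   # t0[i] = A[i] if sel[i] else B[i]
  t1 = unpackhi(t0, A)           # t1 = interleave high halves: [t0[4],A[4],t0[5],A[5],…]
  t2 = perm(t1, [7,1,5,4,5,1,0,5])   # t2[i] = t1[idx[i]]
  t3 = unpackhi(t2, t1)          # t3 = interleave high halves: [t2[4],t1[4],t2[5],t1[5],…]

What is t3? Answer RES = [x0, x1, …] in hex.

RES = [0xc6, 0xf3, 0x76, 0xc6, 0x9a, 0x9d, 0xc6, 0x9d]

t0 = [0xd7, 0xf7, 0xb2, 0x46, 0x9a, 0xda, 0xf3, 0x9d]
t1 = [0x9a, 0x76, 0xda, 0x5f, 0xf3, 0xc6, 0x9d, 0x9d]
t2 = [0x9d, 0x76, 0xc6, 0xf3, 0xc6, 0x76, 0x9a, 0xc6]
t3 = [0xc6, 0xf3, 0x76, 0xc6, 0x9a, 0x9d, 0xc6, 0x9d]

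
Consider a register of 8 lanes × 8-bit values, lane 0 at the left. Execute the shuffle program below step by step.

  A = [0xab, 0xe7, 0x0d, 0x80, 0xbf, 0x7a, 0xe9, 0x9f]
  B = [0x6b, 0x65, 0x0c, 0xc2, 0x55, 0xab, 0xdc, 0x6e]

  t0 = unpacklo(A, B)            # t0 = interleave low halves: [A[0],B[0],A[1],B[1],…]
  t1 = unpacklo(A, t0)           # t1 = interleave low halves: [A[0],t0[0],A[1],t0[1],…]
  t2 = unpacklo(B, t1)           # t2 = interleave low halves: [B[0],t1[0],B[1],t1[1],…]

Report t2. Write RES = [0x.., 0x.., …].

RES = [ 0x6b  0xab  0x65  0xab  0x0c  0xe7  0xc2  0x6b ]

  t0: ab 6b e7 65 0d 0c 80 c2
  t1: ab ab e7 6b 0d e7 80 65
  t2: 6b ab 65 ab 0c e7 c2 6b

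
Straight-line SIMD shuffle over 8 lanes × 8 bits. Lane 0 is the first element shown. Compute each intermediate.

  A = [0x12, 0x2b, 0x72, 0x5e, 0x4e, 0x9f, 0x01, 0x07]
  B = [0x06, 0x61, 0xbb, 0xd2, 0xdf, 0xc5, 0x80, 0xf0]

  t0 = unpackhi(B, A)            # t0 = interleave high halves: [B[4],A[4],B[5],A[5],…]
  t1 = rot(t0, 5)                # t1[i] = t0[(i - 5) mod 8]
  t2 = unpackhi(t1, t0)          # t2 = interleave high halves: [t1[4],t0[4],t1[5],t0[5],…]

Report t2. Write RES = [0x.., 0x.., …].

→ t0 |df|4e|c5|9f|80|01|f0|07|
→ t1 |9f|80|01|f0|07|df|4e|c5|
→ t2 |07|80|df|01|4e|f0|c5|07|

RES = [ 0x07  0x80  0xdf  0x01  0x4e  0xf0  0xc5  0x07 ]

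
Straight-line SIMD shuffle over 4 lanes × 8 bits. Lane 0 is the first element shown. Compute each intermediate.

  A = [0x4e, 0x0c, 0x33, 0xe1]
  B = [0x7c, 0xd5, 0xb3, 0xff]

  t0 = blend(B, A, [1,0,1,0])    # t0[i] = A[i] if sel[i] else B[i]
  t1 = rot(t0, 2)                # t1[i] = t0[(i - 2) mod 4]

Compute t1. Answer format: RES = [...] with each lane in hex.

RES = [0x33, 0xff, 0x4e, 0xd5]

→ t0 |4e|d5|33|ff|
→ t1 |33|ff|4e|d5|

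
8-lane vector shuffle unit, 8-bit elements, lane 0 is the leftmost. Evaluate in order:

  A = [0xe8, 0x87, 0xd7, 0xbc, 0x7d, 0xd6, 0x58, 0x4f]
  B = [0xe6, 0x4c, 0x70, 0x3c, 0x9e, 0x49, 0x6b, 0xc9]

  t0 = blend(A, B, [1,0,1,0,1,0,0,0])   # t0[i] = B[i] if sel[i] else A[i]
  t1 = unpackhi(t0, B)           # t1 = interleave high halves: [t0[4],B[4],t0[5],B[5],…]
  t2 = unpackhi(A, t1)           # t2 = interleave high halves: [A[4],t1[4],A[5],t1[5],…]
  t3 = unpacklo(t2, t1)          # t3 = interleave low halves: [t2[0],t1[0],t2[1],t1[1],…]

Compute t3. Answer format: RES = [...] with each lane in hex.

→ t0 |e6|87|70|bc|9e|d6|58|4f|
→ t1 |9e|9e|d6|49|58|6b|4f|c9|
→ t2 |7d|58|d6|6b|58|4f|4f|c9|
→ t3 |7d|9e|58|9e|d6|d6|6b|49|

RES = [ 0x7d  0x9e  0x58  0x9e  0xd6  0xd6  0x6b  0x49 ]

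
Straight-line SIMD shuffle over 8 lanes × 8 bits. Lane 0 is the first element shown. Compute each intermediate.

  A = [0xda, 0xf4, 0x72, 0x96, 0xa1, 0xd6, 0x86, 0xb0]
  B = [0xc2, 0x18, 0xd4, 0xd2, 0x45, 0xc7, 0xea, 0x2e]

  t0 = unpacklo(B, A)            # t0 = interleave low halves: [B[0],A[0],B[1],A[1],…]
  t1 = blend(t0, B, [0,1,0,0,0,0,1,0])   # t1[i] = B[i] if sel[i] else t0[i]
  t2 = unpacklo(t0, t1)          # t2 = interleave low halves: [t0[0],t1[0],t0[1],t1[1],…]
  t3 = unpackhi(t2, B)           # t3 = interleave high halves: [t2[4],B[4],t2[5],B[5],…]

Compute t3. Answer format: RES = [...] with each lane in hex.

  t0: c2 da 18 f4 d4 72 d2 96
  t1: c2 18 18 f4 d4 72 ea 96
  t2: c2 c2 da 18 18 18 f4 f4
  t3: 18 45 18 c7 f4 ea f4 2e

RES = [ 0x18  0x45  0x18  0xc7  0xf4  0xea  0xf4  0x2e ]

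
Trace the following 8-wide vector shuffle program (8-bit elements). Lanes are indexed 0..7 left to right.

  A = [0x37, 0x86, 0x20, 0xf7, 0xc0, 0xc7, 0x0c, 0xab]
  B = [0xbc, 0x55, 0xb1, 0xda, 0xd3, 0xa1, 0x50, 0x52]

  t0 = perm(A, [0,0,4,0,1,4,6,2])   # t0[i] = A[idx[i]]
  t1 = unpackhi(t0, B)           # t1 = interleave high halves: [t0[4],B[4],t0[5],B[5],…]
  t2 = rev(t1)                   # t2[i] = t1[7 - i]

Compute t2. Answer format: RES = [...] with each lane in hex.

RES = [ 0x52  0x20  0x50  0x0c  0xa1  0xc0  0xd3  0x86 ]

→ t0 |37|37|c0|37|86|c0|0c|20|
→ t1 |86|d3|c0|a1|0c|50|20|52|
→ t2 |52|20|50|0c|a1|c0|d3|86|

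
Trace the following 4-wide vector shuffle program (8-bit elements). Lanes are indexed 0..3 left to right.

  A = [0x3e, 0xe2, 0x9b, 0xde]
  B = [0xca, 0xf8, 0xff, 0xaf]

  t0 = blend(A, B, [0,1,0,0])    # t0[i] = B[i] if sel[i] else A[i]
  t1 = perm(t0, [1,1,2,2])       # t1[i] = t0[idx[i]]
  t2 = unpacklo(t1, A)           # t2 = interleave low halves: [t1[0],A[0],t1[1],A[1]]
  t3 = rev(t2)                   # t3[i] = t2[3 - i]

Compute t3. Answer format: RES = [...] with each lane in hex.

RES = [ 0xe2  0xf8  0x3e  0xf8 ]

t0 = [0x3e, 0xf8, 0x9b, 0xde]
t1 = [0xf8, 0xf8, 0x9b, 0x9b]
t2 = [0xf8, 0x3e, 0xf8, 0xe2]
t3 = [0xe2, 0xf8, 0x3e, 0xf8]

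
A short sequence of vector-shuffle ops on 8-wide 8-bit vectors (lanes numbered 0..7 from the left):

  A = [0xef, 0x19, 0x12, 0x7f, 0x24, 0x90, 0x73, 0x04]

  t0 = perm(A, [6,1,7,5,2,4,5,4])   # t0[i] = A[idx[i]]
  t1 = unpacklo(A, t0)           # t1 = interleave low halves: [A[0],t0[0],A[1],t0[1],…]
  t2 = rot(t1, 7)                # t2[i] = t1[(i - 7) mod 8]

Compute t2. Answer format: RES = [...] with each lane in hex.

RES = [0x73, 0x19, 0x19, 0x12, 0x04, 0x7f, 0x90, 0xef]

t0 = [0x73, 0x19, 0x04, 0x90, 0x12, 0x24, 0x90, 0x24]
t1 = [0xef, 0x73, 0x19, 0x19, 0x12, 0x04, 0x7f, 0x90]
t2 = [0x73, 0x19, 0x19, 0x12, 0x04, 0x7f, 0x90, 0xef]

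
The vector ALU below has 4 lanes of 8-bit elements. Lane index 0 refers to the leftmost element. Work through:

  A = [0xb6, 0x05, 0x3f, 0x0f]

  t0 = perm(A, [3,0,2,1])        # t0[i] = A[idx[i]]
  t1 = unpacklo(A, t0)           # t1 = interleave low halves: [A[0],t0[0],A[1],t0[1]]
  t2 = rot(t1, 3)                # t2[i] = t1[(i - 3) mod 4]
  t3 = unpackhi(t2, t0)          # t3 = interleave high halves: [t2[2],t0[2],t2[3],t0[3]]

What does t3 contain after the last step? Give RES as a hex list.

  t0: 0f b6 3f 05
  t1: b6 0f 05 b6
  t2: 0f 05 b6 b6
  t3: b6 3f b6 05

RES = [0xb6, 0x3f, 0xb6, 0x05]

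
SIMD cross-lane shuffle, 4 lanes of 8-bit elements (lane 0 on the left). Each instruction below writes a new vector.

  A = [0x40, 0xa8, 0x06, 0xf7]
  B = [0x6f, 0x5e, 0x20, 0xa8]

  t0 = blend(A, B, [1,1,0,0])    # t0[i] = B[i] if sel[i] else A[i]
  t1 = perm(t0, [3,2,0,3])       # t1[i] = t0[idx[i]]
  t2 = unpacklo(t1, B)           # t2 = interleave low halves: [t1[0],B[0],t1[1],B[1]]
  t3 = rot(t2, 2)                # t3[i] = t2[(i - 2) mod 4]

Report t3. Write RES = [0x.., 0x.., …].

t0 = [0x6f, 0x5e, 0x06, 0xf7]
t1 = [0xf7, 0x06, 0x6f, 0xf7]
t2 = [0xf7, 0x6f, 0x06, 0x5e]
t3 = [0x06, 0x5e, 0xf7, 0x6f]

RES = [0x06, 0x5e, 0xf7, 0x6f]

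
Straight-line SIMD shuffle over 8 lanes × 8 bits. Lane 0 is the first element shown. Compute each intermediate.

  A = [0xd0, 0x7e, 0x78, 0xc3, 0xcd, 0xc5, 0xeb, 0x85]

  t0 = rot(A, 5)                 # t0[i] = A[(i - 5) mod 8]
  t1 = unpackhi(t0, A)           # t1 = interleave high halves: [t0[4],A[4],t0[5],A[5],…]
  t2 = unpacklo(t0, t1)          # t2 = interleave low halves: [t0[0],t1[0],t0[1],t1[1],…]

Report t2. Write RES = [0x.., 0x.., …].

RES = [ 0xc3  0x85  0xcd  0xcd  0xc5  0xd0  0xeb  0xc5 ]

→ t0 |c3|cd|c5|eb|85|d0|7e|78|
→ t1 |85|cd|d0|c5|7e|eb|78|85|
→ t2 |c3|85|cd|cd|c5|d0|eb|c5|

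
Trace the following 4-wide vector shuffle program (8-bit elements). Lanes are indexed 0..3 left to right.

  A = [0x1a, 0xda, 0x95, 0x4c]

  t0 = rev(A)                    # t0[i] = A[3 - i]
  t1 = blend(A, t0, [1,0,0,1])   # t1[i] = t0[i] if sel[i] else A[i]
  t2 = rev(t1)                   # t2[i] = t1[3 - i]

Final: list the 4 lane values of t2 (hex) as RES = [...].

t0 = [0x4c, 0x95, 0xda, 0x1a]
t1 = [0x4c, 0xda, 0x95, 0x1a]
t2 = [0x1a, 0x95, 0xda, 0x4c]

RES = [0x1a, 0x95, 0xda, 0x4c]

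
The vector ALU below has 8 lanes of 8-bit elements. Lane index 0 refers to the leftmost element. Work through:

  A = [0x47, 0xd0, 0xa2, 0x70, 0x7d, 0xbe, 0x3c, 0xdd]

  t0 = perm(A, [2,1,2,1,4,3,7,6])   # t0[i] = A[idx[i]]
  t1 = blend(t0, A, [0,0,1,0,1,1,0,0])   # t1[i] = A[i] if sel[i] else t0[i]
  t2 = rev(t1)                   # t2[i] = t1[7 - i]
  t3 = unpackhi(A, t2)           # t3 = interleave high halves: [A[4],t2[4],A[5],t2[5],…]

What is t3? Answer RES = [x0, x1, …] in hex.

→ t0 |a2|d0|a2|d0|7d|70|dd|3c|
→ t1 |a2|d0|a2|d0|7d|be|dd|3c|
→ t2 |3c|dd|be|7d|d0|a2|d0|a2|
→ t3 |7d|d0|be|a2|3c|d0|dd|a2|

RES = [0x7d, 0xd0, 0xbe, 0xa2, 0x3c, 0xd0, 0xdd, 0xa2]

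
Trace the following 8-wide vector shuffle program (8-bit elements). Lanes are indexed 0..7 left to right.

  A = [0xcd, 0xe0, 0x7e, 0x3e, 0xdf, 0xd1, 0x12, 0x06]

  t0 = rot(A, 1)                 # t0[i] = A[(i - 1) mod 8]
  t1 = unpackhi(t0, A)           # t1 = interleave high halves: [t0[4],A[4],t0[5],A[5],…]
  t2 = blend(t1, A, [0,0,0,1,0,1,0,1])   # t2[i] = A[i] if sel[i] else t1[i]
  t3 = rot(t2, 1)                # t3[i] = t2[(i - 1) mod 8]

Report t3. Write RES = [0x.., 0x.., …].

→ t0 |06|cd|e0|7e|3e|df|d1|12|
→ t1 |3e|df|df|d1|d1|12|12|06|
→ t2 |3e|df|df|3e|d1|d1|12|06|
→ t3 |06|3e|df|df|3e|d1|d1|12|

RES = [ 0x06  0x3e  0xdf  0xdf  0x3e  0xd1  0xd1  0x12 ]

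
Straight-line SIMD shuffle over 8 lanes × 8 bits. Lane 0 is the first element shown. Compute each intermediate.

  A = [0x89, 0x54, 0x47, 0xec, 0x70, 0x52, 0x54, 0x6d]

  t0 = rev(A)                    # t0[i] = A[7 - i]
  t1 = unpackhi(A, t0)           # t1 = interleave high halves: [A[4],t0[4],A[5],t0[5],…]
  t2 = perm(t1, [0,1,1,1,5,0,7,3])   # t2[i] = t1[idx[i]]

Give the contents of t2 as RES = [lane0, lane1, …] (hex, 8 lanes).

RES = [ 0x70  0xec  0xec  0xec  0x54  0x70  0x89  0x47 ]

→ t0 |6d|54|52|70|ec|47|54|89|
→ t1 |70|ec|52|47|54|54|6d|89|
→ t2 |70|ec|ec|ec|54|70|89|47|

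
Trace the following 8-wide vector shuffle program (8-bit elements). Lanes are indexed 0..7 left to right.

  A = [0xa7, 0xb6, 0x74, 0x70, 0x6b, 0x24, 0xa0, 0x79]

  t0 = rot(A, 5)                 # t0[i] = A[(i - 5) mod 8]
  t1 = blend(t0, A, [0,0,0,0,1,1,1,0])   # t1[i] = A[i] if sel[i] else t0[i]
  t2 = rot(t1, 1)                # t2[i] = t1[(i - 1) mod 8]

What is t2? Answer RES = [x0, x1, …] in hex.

  t0: 70 6b 24 a0 79 a7 b6 74
  t1: 70 6b 24 a0 6b 24 a0 74
  t2: 74 70 6b 24 a0 6b 24 a0

RES = [ 0x74  0x70  0x6b  0x24  0xa0  0x6b  0x24  0xa0 ]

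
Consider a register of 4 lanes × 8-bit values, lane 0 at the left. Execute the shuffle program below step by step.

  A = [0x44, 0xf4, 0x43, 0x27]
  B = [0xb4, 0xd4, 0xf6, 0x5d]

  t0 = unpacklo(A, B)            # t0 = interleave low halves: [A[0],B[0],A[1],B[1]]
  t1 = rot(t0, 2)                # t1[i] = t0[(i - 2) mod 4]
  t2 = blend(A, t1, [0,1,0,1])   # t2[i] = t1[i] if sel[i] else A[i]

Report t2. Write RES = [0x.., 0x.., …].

RES = [0x44, 0xd4, 0x43, 0xb4]

  t0: 44 b4 f4 d4
  t1: f4 d4 44 b4
  t2: 44 d4 43 b4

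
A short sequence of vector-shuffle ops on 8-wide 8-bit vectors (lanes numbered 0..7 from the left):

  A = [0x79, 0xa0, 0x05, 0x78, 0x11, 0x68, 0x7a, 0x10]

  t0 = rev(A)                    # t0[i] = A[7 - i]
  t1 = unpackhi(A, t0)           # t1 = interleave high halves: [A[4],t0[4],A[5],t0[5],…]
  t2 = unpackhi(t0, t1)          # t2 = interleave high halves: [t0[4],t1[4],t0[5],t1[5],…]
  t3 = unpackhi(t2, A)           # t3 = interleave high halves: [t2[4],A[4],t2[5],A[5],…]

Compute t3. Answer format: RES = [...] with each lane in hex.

RES = [0xa0, 0x11, 0x10, 0x68, 0x79, 0x7a, 0x79, 0x10]

→ t0 |10|7a|68|11|78|05|a0|79|
→ t1 |11|78|68|05|7a|a0|10|79|
→ t2 |78|7a|05|a0|a0|10|79|79|
→ t3 |a0|11|10|68|79|7a|79|10|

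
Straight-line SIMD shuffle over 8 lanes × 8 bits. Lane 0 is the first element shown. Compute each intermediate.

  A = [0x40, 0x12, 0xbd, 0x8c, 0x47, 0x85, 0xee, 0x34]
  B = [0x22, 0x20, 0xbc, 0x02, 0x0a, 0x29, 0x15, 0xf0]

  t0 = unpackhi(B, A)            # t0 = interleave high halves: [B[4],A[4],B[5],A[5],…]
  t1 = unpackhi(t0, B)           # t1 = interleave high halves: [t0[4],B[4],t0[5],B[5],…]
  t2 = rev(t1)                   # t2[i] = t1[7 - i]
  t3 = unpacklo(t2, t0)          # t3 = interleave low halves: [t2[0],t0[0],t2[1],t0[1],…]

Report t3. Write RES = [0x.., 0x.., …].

  t0: 0a 47 29 85 15 ee f0 34
  t1: 15 0a ee 29 f0 15 34 f0
  t2: f0 34 15 f0 29 ee 0a 15
  t3: f0 0a 34 47 15 29 f0 85

RES = [0xf0, 0x0a, 0x34, 0x47, 0x15, 0x29, 0xf0, 0x85]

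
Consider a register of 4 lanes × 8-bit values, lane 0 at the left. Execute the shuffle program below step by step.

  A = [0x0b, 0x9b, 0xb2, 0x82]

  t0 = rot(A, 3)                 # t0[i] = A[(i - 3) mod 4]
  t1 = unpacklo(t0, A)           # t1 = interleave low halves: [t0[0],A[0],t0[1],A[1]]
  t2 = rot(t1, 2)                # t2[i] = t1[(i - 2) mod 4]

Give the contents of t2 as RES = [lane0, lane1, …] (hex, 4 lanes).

→ t0 |9b|b2|82|0b|
→ t1 |9b|0b|b2|9b|
→ t2 |b2|9b|9b|0b|

RES = [ 0xb2  0x9b  0x9b  0x0b ]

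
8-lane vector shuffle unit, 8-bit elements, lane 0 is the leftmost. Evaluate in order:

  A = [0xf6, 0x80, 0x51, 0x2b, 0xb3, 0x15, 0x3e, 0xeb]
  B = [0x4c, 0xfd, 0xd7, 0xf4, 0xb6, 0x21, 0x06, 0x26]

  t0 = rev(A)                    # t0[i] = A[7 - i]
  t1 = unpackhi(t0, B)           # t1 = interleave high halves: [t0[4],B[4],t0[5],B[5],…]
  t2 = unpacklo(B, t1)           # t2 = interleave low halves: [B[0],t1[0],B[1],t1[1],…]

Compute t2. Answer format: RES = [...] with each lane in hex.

RES = [ 0x4c  0x2b  0xfd  0xb6  0xd7  0x51  0xf4  0x21 ]

→ t0 |eb|3e|15|b3|2b|51|80|f6|
→ t1 |2b|b6|51|21|80|06|f6|26|
→ t2 |4c|2b|fd|b6|d7|51|f4|21|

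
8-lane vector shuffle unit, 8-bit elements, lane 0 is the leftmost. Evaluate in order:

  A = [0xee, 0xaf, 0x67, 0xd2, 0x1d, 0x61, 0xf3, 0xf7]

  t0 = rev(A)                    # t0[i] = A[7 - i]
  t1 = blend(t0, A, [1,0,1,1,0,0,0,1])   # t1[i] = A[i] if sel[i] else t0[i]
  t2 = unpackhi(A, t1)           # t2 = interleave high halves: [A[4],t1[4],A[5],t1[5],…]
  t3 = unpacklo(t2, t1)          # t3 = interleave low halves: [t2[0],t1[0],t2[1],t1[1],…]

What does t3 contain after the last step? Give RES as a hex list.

  t0: f7 f3 61 1d d2 67 af ee
  t1: ee f3 67 d2 d2 67 af f7
  t2: 1d d2 61 67 f3 af f7 f7
  t3: 1d ee d2 f3 61 67 67 d2

RES = [ 0x1d  0xee  0xd2  0xf3  0x61  0x67  0x67  0xd2 ]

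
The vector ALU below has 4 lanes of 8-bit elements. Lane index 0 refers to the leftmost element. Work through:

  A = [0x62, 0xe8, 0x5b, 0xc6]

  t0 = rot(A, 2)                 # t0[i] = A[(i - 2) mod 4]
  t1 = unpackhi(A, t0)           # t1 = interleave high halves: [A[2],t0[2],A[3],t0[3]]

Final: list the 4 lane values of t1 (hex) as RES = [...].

t0 = [0x5b, 0xc6, 0x62, 0xe8]
t1 = [0x5b, 0x62, 0xc6, 0xe8]

RES = [ 0x5b  0x62  0xc6  0xe8 ]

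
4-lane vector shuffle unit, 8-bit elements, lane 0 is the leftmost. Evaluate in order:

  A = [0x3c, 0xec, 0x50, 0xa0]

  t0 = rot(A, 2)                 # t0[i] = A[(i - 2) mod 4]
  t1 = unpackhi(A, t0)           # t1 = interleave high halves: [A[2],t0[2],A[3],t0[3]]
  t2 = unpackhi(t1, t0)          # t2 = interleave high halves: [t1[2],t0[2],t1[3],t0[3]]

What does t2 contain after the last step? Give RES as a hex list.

t0 = [0x50, 0xa0, 0x3c, 0xec]
t1 = [0x50, 0x3c, 0xa0, 0xec]
t2 = [0xa0, 0x3c, 0xec, 0xec]

RES = [ 0xa0  0x3c  0xec  0xec ]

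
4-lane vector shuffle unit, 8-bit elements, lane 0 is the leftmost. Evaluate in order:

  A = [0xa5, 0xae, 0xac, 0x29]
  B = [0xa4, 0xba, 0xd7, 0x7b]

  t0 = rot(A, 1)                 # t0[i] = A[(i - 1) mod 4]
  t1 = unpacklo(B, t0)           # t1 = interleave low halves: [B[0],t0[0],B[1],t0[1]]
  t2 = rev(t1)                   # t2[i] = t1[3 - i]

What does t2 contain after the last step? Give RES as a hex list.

RES = [ 0xa5  0xba  0x29  0xa4 ]

  t0: 29 a5 ae ac
  t1: a4 29 ba a5
  t2: a5 ba 29 a4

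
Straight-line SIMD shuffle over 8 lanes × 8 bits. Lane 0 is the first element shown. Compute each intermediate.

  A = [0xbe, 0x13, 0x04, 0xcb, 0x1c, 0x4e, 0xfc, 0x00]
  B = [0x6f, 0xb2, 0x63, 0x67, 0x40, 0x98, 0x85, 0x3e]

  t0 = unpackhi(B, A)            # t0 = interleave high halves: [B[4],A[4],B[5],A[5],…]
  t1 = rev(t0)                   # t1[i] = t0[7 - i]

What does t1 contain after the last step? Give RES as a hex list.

RES = [ 0x00  0x3e  0xfc  0x85  0x4e  0x98  0x1c  0x40 ]

→ t0 |40|1c|98|4e|85|fc|3e|00|
→ t1 |00|3e|fc|85|4e|98|1c|40|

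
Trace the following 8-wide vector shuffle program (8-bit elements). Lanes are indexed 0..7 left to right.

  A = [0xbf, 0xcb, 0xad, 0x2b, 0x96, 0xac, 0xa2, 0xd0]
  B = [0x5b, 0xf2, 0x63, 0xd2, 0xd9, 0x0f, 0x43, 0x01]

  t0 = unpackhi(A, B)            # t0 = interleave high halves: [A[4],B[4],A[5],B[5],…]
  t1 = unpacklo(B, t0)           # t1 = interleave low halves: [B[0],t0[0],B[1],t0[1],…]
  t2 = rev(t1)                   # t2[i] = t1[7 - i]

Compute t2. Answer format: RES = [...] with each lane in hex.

t0 = [0x96, 0xd9, 0xac, 0x0f, 0xa2, 0x43, 0xd0, 0x01]
t1 = [0x5b, 0x96, 0xf2, 0xd9, 0x63, 0xac, 0xd2, 0x0f]
t2 = [0x0f, 0xd2, 0xac, 0x63, 0xd9, 0xf2, 0x96, 0x5b]

RES = [ 0x0f  0xd2  0xac  0x63  0xd9  0xf2  0x96  0x5b ]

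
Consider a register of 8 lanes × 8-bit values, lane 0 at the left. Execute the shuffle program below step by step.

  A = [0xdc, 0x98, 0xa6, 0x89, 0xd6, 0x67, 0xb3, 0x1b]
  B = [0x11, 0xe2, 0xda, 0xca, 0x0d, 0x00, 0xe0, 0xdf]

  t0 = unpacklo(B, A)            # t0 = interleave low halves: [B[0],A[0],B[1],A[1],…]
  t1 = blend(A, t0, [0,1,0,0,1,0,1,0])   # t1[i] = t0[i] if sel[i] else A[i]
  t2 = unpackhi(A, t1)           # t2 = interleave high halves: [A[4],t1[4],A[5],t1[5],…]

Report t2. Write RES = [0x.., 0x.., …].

RES = [0xd6, 0xda, 0x67, 0x67, 0xb3, 0xca, 0x1b, 0x1b]

t0 = [0x11, 0xdc, 0xe2, 0x98, 0xda, 0xa6, 0xca, 0x89]
t1 = [0xdc, 0xdc, 0xa6, 0x89, 0xda, 0x67, 0xca, 0x1b]
t2 = [0xd6, 0xda, 0x67, 0x67, 0xb3, 0xca, 0x1b, 0x1b]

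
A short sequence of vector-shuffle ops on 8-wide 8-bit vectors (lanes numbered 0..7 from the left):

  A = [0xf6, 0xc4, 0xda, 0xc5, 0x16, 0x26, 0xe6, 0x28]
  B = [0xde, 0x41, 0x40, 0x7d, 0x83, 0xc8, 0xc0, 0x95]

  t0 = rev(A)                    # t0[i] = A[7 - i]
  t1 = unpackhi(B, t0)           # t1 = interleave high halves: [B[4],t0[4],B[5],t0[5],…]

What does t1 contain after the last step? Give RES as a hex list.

→ t0 |28|e6|26|16|c5|da|c4|f6|
→ t1 |83|c5|c8|da|c0|c4|95|f6|

RES = [ 0x83  0xc5  0xc8  0xda  0xc0  0xc4  0x95  0xf6 ]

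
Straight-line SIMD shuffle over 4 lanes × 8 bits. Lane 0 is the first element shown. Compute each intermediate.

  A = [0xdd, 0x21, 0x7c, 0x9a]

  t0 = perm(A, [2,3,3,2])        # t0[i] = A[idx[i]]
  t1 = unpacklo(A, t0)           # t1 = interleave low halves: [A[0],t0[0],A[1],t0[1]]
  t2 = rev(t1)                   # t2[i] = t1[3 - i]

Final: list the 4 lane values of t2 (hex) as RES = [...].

  t0: 7c 9a 9a 7c
  t1: dd 7c 21 9a
  t2: 9a 21 7c dd

RES = [0x9a, 0x21, 0x7c, 0xdd]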